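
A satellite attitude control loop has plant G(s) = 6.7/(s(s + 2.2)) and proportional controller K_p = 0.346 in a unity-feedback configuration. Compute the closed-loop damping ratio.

ζ = 0.722

The closed-loop denominator is s(s+2.2) + 0.346·6.7 = s² + 2.2s + 2.318.
Matching s² + 2ζω_n s + ω_n²: ω_n = √2.318 = 1.523 rad/s and 2ζω_n = 2.2, so ζ = 2.2/(2·1.523) = 0.722.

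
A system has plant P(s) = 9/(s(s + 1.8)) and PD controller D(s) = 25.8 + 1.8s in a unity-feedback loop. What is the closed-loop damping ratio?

ζ = 0.591

Forward path: (25.8 + 1.8s)·9/(s(s+1.8)). The closed-loop characteristic equation is s² + (1.8 + 9·1.8)s + 9·25.8 = 0.
That is s² + 18s + 232.2 = 0, so ω_n = 15.24 rad/s and ζ = 18/(2·15.24) = 0.5906.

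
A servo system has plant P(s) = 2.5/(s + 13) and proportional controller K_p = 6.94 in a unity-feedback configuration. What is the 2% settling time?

Closed-loop transfer function: T(s) = K_p·P(s)/(1 + K_p·P(s)) = 17.35/(s + 13 + 17.35) = 17.35/(s + 30.35).
Time constant τ = 1/30.35 = 0.03295 s, so the 2% settling time is about 4τ = 0.132 s.

T_s ≈ 0.132 s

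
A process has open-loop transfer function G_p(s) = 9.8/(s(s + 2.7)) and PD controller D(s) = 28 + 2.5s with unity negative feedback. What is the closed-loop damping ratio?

ζ = 0.821

Forward path: (28 + 2.5s)·9.8/(s(s+2.7)). The closed-loop characteristic equation is s² + (2.7 + 9.8·2.5)s + 9.8·28 = 0.
That is s² + 27.2s + 274.4 = 0, so ω_n = 16.57 rad/s and ζ = 27.2/(2·16.57) = 0.821.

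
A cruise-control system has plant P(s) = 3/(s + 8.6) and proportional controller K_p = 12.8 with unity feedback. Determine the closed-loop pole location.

s = -47

Closed-loop transfer function: T(s) = K_p·P(s)/(1 + K_p·P(s)) = 38.4/(s + 8.6 + 38.4) = 38.4/(s + 47).
The closed-loop pole is at s = −47.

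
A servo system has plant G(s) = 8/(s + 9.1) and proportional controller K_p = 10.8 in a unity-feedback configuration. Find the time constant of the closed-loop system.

τ = 0.0105 s

Closed-loop transfer function: T(s) = K_p·G(s)/(1 + K_p·G(s)) = 86.4/(s + 9.1 + 86.4) = 86.4/(s + 95.5).
Time constant τ = 1/95.5 = 0.0105 s.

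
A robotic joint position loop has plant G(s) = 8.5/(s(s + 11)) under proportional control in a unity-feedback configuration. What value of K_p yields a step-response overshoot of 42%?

From %OS = 100·exp(−πζ/√(1−ζ²)) = 42%, ζ = −ln(0.42)/√(π²+ln²(0.42)) = 0.2662.
Characteristic equation s² + 11s + 8.5K_p = 0 gives ζ = 11/(2√(8.5K_p)).
Setting ζ = 0.2662: √(8.5K_p) = 11/(2·0.2662) = 20.66, so K_p = 427/8.5 = 50.2.

K_p = 50.2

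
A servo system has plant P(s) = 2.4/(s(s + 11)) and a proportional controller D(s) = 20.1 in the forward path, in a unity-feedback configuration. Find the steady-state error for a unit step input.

0

The open loop D(s)P(s) has a pole at the origin (type 1), so the static position error constant is infinite and e_ss = 1/(1+∞) = 0.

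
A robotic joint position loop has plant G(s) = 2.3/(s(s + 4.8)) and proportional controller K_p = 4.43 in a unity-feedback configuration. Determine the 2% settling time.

T_s ≈ 1.67 s

From 1 + K_pG(s) = 0: s² + 4.8s + 10.19 = 0 ⇒ ω_n = 3.192, ζ = 0.7519.
2% settling time T_s ≈ 4/(ζω_n) = 4/2.4 = 1.67 s.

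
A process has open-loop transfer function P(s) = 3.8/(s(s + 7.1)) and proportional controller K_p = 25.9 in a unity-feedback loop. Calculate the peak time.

T_p = 0.339 s

The closed-loop denominator s² + 7.1s + 98.42 gives ω_n = √98.42 = 9.921 and ζ = 7.1/(2ω_n) = 0.3578.
Damped frequency ω_d = ω_n√(1−ζ²) = 9.264 rad/s, so peak time T_p = π/ω_d = 0.339 s.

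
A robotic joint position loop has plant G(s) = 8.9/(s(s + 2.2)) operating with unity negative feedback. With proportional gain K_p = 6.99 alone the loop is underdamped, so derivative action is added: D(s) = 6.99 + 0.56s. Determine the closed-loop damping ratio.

Forward path: (6.99 + 0.56s)·8.9/(s(s+2.2)). The closed-loop characteristic equation is s² + (2.2 + 8.9·0.56)s + 8.9·6.99 = 0.
That is s² + 7.184s + 62.21 = 0, so ω_n = 7.887 rad/s and ζ = 7.184/(2·7.887) = 0.4554.

ζ = 0.455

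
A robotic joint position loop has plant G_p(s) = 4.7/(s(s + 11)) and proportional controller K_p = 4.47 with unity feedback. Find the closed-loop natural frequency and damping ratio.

With unity feedback the closed-loop characteristic equation is s² + 11s + 4.47·4.7 = s² + 11s + 21.01 = 0.
Matching s² + 2ζω_n s + ω_n²: ω_n = √21.01 = 4.584 rad/s and 2ζω_n = 11, so ζ = 11/(2·4.584) = 1.2.

ω_n = 4.58 rad/s, ζ = 1.2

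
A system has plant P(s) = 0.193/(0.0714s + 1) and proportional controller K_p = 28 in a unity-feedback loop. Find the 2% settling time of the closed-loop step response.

Closed loop: T(s) = K_p·P/(1+K_p·P) = 5.404/(0.0714s + 1 + 5.404), with pole at s = −(1 + 5.404)/0.0714 = −89.69.
τ = 1/89.69 = 0.01115 s, so 2% settling time ≈ 4τ = 0.0446 s.

T_s ≈ 0.0446 s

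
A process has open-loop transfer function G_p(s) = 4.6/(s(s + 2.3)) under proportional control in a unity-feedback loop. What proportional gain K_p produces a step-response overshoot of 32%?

K_p = 2.47

From %OS = 100·exp(−πζ/√(1−ζ²)) = 32%, ζ = −ln(0.32)/√(π²+ln²(0.32)) = 0.341.
Characteristic equation s² + 2.3s + 4.6K_p = 0 gives ζ = 2.3/(2√(4.6K_p)).
Setting ζ = 0.341: √(4.6K_p) = 2.3/(2·0.341) = 3.373, so K_p = 11.38/4.6 = 2.47.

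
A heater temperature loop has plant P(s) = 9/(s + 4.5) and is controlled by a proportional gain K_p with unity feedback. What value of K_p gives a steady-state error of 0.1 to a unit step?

Steady-state error for a unit step on this type-0 loop is 1/(1 + K_p·P(0)).
P(0) = 2. Require 1/(1 + K_p·2) = 0.1, so 1 + 2·K_p = 10.
K_p = (10 − 1)/2 = 4.5.

K_p = 4.5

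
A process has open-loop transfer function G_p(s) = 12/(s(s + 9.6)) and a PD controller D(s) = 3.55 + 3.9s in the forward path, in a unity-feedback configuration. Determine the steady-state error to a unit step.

The open loop D(s)G_p(s) has a pole at the origin (type 1), so the static position error constant is infinite and e_ss = 1/(1+∞) = 0.

0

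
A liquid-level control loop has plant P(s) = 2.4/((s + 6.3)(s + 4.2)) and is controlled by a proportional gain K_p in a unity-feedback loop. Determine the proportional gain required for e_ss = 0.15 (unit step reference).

K_p = 62.5

The loop is type 0, so e_ss(step) = 1/(1 + K_pos) with K_pos = K_p·P(0).
P(0) = 0.0907. Require 1/(1 + K_p·0.0907) = 0.15, so 1 + 0.0907·K_p = 6.667.
K_p = (6.667 − 1)/0.0907 = 62.5.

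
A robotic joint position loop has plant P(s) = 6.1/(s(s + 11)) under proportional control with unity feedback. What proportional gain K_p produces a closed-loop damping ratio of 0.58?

K_p = 14.7

Closed-loop characteristic equation: s² + 11s + K_p·6.1 = 0.
So ω_n = √(6.1K_p) and 2ζω_n = 11, giving ζ = 11/(2√(6.1K_p)).
Setting ζ = 0.58: √(6.1K_p) = 11/(2·0.58) = 9.483, so K_p = 89.92/6.1 = 14.7.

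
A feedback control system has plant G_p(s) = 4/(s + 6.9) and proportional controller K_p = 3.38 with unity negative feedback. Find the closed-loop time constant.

τ = 0.049 s

Closed-loop transfer function: T(s) = K_p·G_p(s)/(1 + K_p·G_p(s)) = 13.52/(s + 6.9 + 13.52) = 13.52/(s + 20.42).
Time constant τ = 1/20.42 = 0.049 s.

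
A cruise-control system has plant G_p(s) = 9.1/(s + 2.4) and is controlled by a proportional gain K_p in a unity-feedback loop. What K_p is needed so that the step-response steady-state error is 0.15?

For a type-0 loop with proportional control, e_ss = 1/(1 + K_p·G_p(0)).
G_p(0) = 3.792. Require 1/(1 + K_p·3.792) = 0.15, so 1 + 3.792·K_p = 6.667.
K_p = (6.667 − 1)/3.792 = 1.49.

K_p = 1.49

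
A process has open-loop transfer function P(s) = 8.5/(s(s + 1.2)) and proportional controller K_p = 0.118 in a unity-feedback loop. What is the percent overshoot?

9.53%

The closed-loop denominator s² + 1.2s + 1.003 gives ω_n = √1.003 = 1.001 and ζ = 1.2/(2ω_n) = 0.5991.
%OS = 100·exp(−πζ/√(1−ζ²)) = 100·exp(−π·0.5991/√0.6411) = 9.53%.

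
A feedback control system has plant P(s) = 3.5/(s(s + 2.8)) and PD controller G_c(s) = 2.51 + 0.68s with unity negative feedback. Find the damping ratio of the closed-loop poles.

Forward path: (2.51 + 0.68s)·3.5/(s(s+2.8)). The closed-loop characteristic equation is s² + (2.8 + 3.5·0.68)s + 3.5·2.51 = 0.
That is s² + 5.18s + 8.785 = 0, so ω_n = 2.964 rad/s and ζ = 5.18/(2·2.964) = 0.8738.

ζ = 0.874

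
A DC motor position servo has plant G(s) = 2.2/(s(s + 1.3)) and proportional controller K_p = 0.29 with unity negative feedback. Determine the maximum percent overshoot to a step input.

Closed-loop characteristic equation: s² + 1.3s + 0.638 = 0, so ω_n = 0.7987 rad/s and ζ = 1.3/(2·0.7987) = 0.8138.
%OS = 100·exp(−πζ/√(1−ζ²)) = 100·exp(−π·0.8138/√0.3378) = 1.23%.

1.23%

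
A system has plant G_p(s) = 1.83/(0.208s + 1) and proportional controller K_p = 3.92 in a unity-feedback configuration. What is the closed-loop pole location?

s = -39.3

Closed loop: T(s) = K_p·G_p/(1+K_p·G_p) = 7.174/(0.208s + 1 + 7.174), with pole at s = −(1 + 7.174)/0.208 = −39.3.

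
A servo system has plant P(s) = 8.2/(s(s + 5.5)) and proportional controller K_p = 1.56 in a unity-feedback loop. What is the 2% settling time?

T_s ≈ 1.45 s

Closed-loop characteristic equation: s² + 5.5s + 12.79 = 0, so ω_n = 3.577 rad/s and ζ = 5.5/(2·3.577) = 0.7689.
2% settling time T_s ≈ 4/(ζω_n) = 4/2.75 = 1.45 s.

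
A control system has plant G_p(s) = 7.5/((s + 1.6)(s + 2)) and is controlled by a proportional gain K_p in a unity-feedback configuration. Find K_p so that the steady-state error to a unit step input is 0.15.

K_p = 2.42

The loop is type 0, so e_ss(step) = 1/(1 + K_pos) with K_pos = K_p·G_p(0).
G_p(0) = 2.344. Require 1/(1 + K_p·2.344) = 0.15, so 1 + 2.344·K_p = 6.667.
K_p = (6.667 − 1)/2.344 = 2.42.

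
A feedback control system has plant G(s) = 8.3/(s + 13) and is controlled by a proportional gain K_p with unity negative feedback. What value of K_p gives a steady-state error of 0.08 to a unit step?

For a type-0 loop with proportional control, e_ss = 1/(1 + K_p·G(0)).
G(0) = 0.6385. Require 1/(1 + K_p·0.6385) = 0.08, so 1 + 0.6385·K_p = 12.5.
K_p = (12.5 − 1)/0.6385 = 18.

K_p = 18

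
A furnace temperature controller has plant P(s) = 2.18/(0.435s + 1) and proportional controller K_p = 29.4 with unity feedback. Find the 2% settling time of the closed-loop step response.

T_s ≈ 0.0267 s

Closed loop: T(s) = K_p·P/(1+K_p·P) = 64.09/(0.435s + 1 + 64.09), with pole at s = −(1 + 64.09)/0.435 = −149.6.
τ = 1/149.6 = 0.006683 s, so 2% settling time ≈ 4τ = 0.0267 s.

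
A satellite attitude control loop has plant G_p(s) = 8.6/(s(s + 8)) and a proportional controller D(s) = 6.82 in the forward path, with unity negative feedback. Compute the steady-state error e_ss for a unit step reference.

The open loop D(s)G_p(s) has a pole at the origin (type 1), so the static position error constant is infinite and e_ss = 1/(1+∞) = 0.

0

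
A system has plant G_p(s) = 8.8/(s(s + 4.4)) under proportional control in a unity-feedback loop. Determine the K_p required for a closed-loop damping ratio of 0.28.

K_p = 7.02

Closed-loop characteristic equation: s² + 4.4s + K_p·8.8 = 0.
So ω_n = √(8.8K_p) and 2ζω_n = 4.4, giving ζ = 4.4/(2√(8.8K_p)).
Setting ζ = 0.28: √(8.8K_p) = 4.4/(2·0.28) = 7.857, so K_p = 61.73/8.8 = 7.02.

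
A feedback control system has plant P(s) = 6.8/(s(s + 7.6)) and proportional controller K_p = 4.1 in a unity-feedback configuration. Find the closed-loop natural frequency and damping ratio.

ω_n = 5.28 rad/s, ζ = 0.72

With unity feedback the closed-loop characteristic equation is s² + 7.6s + 4.1·6.8 = s² + 7.6s + 27.88 = 0.
Matching s² + 2ζω_n s + ω_n²: ω_n = √27.88 = 5.28 rad/s and 2ζω_n = 7.6, so ζ = 7.6/(2·5.28) = 0.72.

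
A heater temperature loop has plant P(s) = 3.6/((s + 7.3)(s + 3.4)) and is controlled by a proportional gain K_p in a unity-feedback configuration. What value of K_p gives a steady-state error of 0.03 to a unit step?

K_p = 223

For a type-0 loop with proportional control, e_ss = 1/(1 + K_p·P(0)).
P(0) = 0.145. Require 1/(1 + K_p·0.145) = 0.03, so 1 + 0.145·K_p = 33.33.
K_p = (33.33 − 1)/0.145 = 223.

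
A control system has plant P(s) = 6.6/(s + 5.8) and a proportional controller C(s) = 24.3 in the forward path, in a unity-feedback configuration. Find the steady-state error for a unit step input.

0.0349

The loop is type 0. Static position error constant K_pos = C(0)·P(0) = 24.3·1.138 = 27.65.
Steady-state error to a unit step: e_ss = 1/(1+K_pos) = 1/28.65 = 0.0349.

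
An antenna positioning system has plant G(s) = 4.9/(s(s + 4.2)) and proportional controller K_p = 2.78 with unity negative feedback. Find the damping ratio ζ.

ζ = 0.569

With unity feedback the closed-loop characteristic equation is s² + 4.2s + 2.78·4.9 = s² + 4.2s + 13.62 = 0.
Matching s² + 2ζω_n s + ω_n²: ω_n = √13.62 = 3.691 rad/s and 2ζω_n = 4.2, so ζ = 4.2/(2·3.691) = 0.569.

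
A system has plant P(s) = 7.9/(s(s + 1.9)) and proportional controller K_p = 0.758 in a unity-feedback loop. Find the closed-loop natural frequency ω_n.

1 + K_p·P(s) = 0 gives s² + 1.9s + 5.988 = 0.
Matching s² + 2ζω_n s + ω_n²: ω_n = √5.988 = 2.447 rad/s and 2ζω_n = 1.9, so ζ = 1.9/(2·2.447) = 0.388.

ω_n = 2.45 rad/s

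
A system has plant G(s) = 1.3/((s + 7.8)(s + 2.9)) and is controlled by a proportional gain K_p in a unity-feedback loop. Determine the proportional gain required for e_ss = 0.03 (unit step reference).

K_p = 563

Steady-state error for a unit step on this type-0 loop is 1/(1 + K_p·G(0)).
G(0) = 0.05747. Require 1/(1 + K_p·0.05747) = 0.03, so 1 + 0.05747·K_p = 33.33.
K_p = (33.33 − 1)/0.05747 = 563.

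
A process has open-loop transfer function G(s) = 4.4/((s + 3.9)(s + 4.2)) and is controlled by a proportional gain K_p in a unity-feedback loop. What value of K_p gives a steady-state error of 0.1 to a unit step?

For a type-0 loop with proportional control, e_ss = 1/(1 + K_p·G(0)).
G(0) = 0.2686. Require 1/(1 + K_p·0.2686) = 0.1, so 1 + 0.2686·K_p = 10.
K_p = (10 − 1)/0.2686 = 33.5.

K_p = 33.5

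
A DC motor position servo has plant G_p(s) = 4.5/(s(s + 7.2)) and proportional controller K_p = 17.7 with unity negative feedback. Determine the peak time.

T_p = 0.385 s

The closed-loop denominator s² + 7.2s + 79.65 gives ω_n = √79.65 = 8.925 and ζ = 7.2/(2ω_n) = 0.4034.
Damped frequency ω_d = ω_n√(1−ζ²) = 8.166 rad/s, so peak time T_p = π/ω_d = 0.385 s.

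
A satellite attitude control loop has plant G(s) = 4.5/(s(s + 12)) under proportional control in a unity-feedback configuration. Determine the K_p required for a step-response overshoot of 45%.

From %OS = 100·exp(−πζ/√(1−ζ²)) = 45%, ζ = −ln(0.45)/√(π²+ln²(0.45)) = 0.2463.
Characteristic equation s² + 12s + 4.5K_p = 0 gives ζ = 12/(2√(4.5K_p)).
Setting ζ = 0.2463: √(4.5K_p) = 12/(2·0.2463) = 24.36, so K_p = 593.2/4.5 = 132.

K_p = 132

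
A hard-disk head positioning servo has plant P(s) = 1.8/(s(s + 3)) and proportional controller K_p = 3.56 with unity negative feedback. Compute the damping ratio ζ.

With unity feedback the closed-loop characteristic equation is s² + 3s + 3.56·1.8 = s² + 3s + 6.408 = 0.
Matching s² + 2ζω_n s + ω_n²: ω_n = √6.408 = 2.531 rad/s and 2ζω_n = 3, so ζ = 3/(2·2.531) = 0.593.

ζ = 0.593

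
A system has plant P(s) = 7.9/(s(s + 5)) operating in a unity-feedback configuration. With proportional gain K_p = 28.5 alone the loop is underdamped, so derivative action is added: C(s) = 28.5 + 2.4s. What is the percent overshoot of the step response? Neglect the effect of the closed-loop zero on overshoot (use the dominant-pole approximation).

1.55%

Forward path: (28.5 + 2.4s)·7.9/(s(s+5)). The closed-loop characteristic equation is s² + (5 + 7.9·2.4)s + 7.9·28.5 = 0.
That is s² + 23.96s + 225.2 = 0, so ω_n = 15 rad/s and ζ = 23.96/(2·15) = 0.7984.
%OS = 100·exp(−πζ/√(1−ζ²)) = 1.55%.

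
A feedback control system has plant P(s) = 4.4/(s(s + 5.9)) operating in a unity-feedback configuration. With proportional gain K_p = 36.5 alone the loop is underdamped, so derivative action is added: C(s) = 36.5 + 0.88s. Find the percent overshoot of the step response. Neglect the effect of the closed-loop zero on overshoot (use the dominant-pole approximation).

26.9%

Forward path: (36.5 + 0.88s)·4.4/(s(s+5.9)). The closed-loop characteristic equation is s² + (5.9 + 4.4·0.88)s + 4.4·36.5 = 0.
That is s² + 9.772s + 160.6 = 0, so ω_n = 12.67 rad/s and ζ = 9.772/(2·12.67) = 0.3855.
%OS = 100·exp(−πζ/√(1−ζ²)) = 26.9%.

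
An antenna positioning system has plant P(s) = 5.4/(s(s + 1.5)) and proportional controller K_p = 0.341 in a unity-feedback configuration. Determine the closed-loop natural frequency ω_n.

With unity feedback the closed-loop characteristic equation is s² + 1.5s + 0.341·5.4 = s² + 1.5s + 1.841 = 0.
Matching s² + 2ζω_n s + ω_n²: ω_n = √1.841 = 1.357 rad/s and 2ζω_n = 1.5, so ζ = 1.5/(2·1.357) = 0.553.

ω_n = 1.36 rad/s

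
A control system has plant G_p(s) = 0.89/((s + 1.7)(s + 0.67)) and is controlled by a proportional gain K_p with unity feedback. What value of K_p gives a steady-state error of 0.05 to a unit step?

Steady-state error for a unit step on this type-0 loop is 1/(1 + K_p·G_p(0)).
G_p(0) = 0.7814. Require 1/(1 + K_p·0.7814) = 0.05, so 1 + 0.7814·K_p = 20.
K_p = (20 − 1)/0.7814 = 24.3.

K_p = 24.3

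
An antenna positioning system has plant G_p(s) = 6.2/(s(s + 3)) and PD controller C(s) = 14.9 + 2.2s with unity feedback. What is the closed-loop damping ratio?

ζ = 0.866

Forward path: (14.9 + 2.2s)·6.2/(s(s+3)). The closed-loop characteristic equation is s² + (3 + 6.2·2.2)s + 6.2·14.9 = 0.
That is s² + 16.64s + 92.38 = 0, so ω_n = 9.611 rad/s and ζ = 16.64/(2·9.611) = 0.8656.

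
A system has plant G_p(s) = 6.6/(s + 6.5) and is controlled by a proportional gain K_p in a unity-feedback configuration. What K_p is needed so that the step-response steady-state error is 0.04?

K_p = 23.6

The loop is type 0, so e_ss(step) = 1/(1 + K_pos) with K_pos = K_p·G_p(0).
G_p(0) = 1.015. Require 1/(1 + K_p·1.015) = 0.04, so 1 + 1.015·K_p = 25.
K_p = (25 − 1)/1.015 = 23.6.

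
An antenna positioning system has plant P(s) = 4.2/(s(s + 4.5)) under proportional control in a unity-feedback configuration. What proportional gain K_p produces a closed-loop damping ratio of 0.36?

K_p = 9.3

Closed-loop characteristic equation: s² + 4.5s + K_p·4.2 = 0.
So ω_n = √(4.2K_p) and 2ζω_n = 4.5, giving ζ = 4.5/(2√(4.2K_p)).
Setting ζ = 0.36: √(4.2K_p) = 4.5/(2·0.36) = 6.25, so K_p = 39.06/4.2 = 9.3.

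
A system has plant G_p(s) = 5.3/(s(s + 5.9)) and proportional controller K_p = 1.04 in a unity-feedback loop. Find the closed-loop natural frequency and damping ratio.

With unity feedback the closed-loop characteristic equation is s² + 5.9s + 1.04·5.3 = s² + 5.9s + 5.512 = 0.
Matching s² + 2ζω_n s + ω_n²: ω_n = √5.512 = 2.348 rad/s and 2ζω_n = 5.9, so ζ = 5.9/(2·2.348) = 1.26.

ω_n = 2.35 rad/s, ζ = 1.26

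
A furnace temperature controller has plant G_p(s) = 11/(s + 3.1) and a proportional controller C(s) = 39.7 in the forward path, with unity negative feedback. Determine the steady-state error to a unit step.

0.00705

The loop is type 0. Static position error constant K_pos = C(0)·G_p(0) = 39.7·3.548 = 140.9.
Steady-state error to a unit step: e_ss = 1/(1+K_pos) = 1/141.9 = 0.00705.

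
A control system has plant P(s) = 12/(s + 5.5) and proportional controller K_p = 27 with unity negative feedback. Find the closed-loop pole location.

Closed-loop transfer function: T(s) = K_p·P(s)/(1 + K_p·P(s)) = 324/(s + 5.5 + 324) = 324/(s + 329.5).
The closed-loop pole is at s = −329.5.

s = -329.5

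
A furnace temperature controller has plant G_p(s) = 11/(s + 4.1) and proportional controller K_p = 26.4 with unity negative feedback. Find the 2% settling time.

Closed-loop transfer function: T(s) = K_p·G_p(s)/(1 + K_p·G_p(s)) = 290.4/(s + 4.1 + 290.4) = 290.4/(s + 294.5).
Time constant τ = 1/294.5 = 0.003396 s, so the 2% settling time is about 4τ = 0.0136 s.

T_s ≈ 0.0136 s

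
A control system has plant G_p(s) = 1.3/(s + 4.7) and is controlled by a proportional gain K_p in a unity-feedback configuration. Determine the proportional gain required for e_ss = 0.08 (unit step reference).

K_p = 41.6

Steady-state error for a unit step on this type-0 loop is 1/(1 + K_p·G_p(0)).
G_p(0) = 0.2766. Require 1/(1 + K_p·0.2766) = 0.08, so 1 + 0.2766·K_p = 12.5.
K_p = (12.5 − 1)/0.2766 = 41.6.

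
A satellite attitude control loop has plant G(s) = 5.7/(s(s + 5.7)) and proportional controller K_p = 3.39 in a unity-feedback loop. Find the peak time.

The closed-loop denominator s² + 5.7s + 19.32 gives ω_n = √19.32 = 4.396 and ζ = 5.7/(2ω_n) = 0.6483.
Damped frequency ω_d = ω_n√(1−ζ²) = 3.347 rad/s, so peak time T_p = π/ω_d = 0.939 s.

T_p = 0.939 s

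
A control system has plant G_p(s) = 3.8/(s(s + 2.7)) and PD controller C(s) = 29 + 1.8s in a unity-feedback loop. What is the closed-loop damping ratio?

Forward path: (29 + 1.8s)·3.8/(s(s+2.7)). The closed-loop characteristic equation is s² + (2.7 + 3.8·1.8)s + 3.8·29 = 0.
That is s² + 9.54s + 110.2 = 0, so ω_n = 10.5 rad/s and ζ = 9.54/(2·10.5) = 0.4544.

ζ = 0.454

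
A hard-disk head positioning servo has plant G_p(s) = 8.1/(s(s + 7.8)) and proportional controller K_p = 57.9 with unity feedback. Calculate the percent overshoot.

Closed-loop characteristic equation: s² + 7.8s + 469 = 0, so ω_n = 21.66 rad/s and ζ = 7.8/(2·21.66) = 0.1801.
%OS = 100·exp(−πζ/√(1−ζ²)) = 100·exp(−π·0.1801/√0.9676) = 56.3%.

56.3%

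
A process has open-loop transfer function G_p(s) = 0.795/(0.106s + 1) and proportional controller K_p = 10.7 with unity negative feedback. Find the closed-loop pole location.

s = -89.68

Closed loop: T(s) = K_p·G_p/(1+K_p·G_p) = 8.506/(0.106s + 1 + 8.506), with pole at s = −(1 + 8.506)/0.106 = −89.68.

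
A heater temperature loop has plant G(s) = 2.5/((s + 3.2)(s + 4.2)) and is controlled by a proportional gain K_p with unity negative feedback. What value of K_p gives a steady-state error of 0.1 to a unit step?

K_p = 48.4

For a type-0 loop with proportional control, e_ss = 1/(1 + K_p·G(0)).
G(0) = 0.186. Require 1/(1 + K_p·0.186) = 0.1, so 1 + 0.186·K_p = 10.
K_p = (10 − 1)/0.186 = 48.4.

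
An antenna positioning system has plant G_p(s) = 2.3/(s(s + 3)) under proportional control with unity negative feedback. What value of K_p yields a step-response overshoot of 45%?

K_p = 16.1

From %OS = 100·exp(−πζ/√(1−ζ²)) = 45%, ζ = −ln(0.45)/√(π²+ln²(0.45)) = 0.2463.
Characteristic equation s² + 3s + 2.3K_p = 0 gives ζ = 3/(2√(2.3K_p)).
Setting ζ = 0.2463: √(2.3K_p) = 3/(2·0.2463) = 6.089, so K_p = 37.08/2.3 = 16.1.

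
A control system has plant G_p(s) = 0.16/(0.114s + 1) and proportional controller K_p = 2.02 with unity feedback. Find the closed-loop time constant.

τ = 0.0862 s

Closed loop: T(s) = K_p·G_p/(1+K_p·G_p) = 0.3232/(0.114s + 1 + 0.3232), with pole at s = −(1 + 0.3232)/0.114 = −11.61.
Closed-loop time constant τ = 1/11.61 = 0.0862 s.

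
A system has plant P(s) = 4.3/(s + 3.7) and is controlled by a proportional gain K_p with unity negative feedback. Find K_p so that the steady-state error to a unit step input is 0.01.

K_p = 85.2

For a type-0 loop with proportional control, e_ss = 1/(1 + K_p·P(0)).
P(0) = 1.162. Require 1/(1 + K_p·1.162) = 0.01, so 1 + 1.162·K_p = 100.
K_p = (100 − 1)/1.162 = 85.2.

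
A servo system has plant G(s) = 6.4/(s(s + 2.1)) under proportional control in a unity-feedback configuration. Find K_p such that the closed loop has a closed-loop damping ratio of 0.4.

K_p = 1.08

Closed-loop characteristic equation: s² + 2.1s + K_p·6.4 = 0.
So ω_n = √(6.4K_p) and 2ζω_n = 2.1, giving ζ = 2.1/(2√(6.4K_p)).
Setting ζ = 0.4: √(6.4K_p) = 2.1/(2·0.4) = 2.625, so K_p = 6.891/6.4 = 1.08.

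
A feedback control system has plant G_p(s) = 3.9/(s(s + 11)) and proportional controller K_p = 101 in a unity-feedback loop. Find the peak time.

T_p = 0.165 s

The closed-loop denominator s² + 11s + 393.9 gives ω_n = √393.9 = 19.85 and ζ = 11/(2ω_n) = 0.2771.
Damped frequency ω_d = ω_n√(1−ζ²) = 19.07 rad/s, so peak time T_p = π/ω_d = 0.165 s.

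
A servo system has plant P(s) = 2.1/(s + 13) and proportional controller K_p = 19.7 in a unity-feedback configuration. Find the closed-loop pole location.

Closed-loop transfer function: T(s) = K_p·P(s)/(1 + K_p·P(s)) = 41.37/(s + 13 + 41.37) = 41.37/(s + 54.37).
The closed-loop pole is at s = −54.37.

s = -54.37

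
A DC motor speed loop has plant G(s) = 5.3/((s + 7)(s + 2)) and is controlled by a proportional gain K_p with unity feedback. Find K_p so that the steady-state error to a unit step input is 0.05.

K_p = 50.2

For a type-0 loop with proportional control, e_ss = 1/(1 + K_p·G(0)).
G(0) = 0.3786. Require 1/(1 + K_p·0.3786) = 0.05, so 1 + 0.3786·K_p = 20.
K_p = (20 − 1)/0.3786 = 50.2.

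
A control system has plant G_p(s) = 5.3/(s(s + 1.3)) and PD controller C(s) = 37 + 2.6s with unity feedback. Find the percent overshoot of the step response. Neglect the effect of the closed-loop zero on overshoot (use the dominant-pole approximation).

13.4%

Forward path: (37 + 2.6s)·5.3/(s(s+1.3)). The closed-loop characteristic equation is s² + (1.3 + 5.3·2.6)s + 5.3·37 = 0.
That is s² + 15.08s + 196.1 = 0, so ω_n = 14 rad/s and ζ = 15.08/(2·14) = 0.5384.
%OS = 100·exp(−πζ/√(1−ζ²)) = 13.4%.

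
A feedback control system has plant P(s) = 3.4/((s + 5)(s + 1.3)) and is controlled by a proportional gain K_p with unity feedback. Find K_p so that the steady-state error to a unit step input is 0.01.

K_p = 189

The loop is type 0, so e_ss(step) = 1/(1 + K_pos) with K_pos = K_p·P(0).
P(0) = 0.5231. Require 1/(1 + K_p·0.5231) = 0.01, so 1 + 0.5231·K_p = 100.
K_p = (100 − 1)/0.5231 = 189.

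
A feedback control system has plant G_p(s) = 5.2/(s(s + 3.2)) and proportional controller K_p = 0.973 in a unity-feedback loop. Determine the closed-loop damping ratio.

ζ = 0.711

1 + K_p·G_p(s) = 0 gives s² + 3.2s + 5.06 = 0.
So ω_n² = 5.06 ⇒ ω_n = 2.249 rad/s, and ζ = 3.2/(2ω_n) = 0.711.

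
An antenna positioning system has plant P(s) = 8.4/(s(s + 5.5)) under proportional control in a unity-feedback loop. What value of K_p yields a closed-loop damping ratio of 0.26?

K_p = 13.3

Closed-loop characteristic equation: s² + 5.5s + K_p·8.4 = 0.
So ω_n = √(8.4K_p) and 2ζω_n = 5.5, giving ζ = 5.5/(2√(8.4K_p)).
Setting ζ = 0.26: √(8.4K_p) = 5.5/(2·0.26) = 10.58, so K_p = 111.9/8.4 = 13.3.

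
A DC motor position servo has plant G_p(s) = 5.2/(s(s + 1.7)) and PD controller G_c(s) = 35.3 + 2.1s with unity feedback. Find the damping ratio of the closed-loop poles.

Forward path: (35.3 + 2.1s)·5.2/(s(s+1.7)). The closed-loop characteristic equation is s² + (1.7 + 5.2·2.1)s + 5.2·35.3 = 0.
That is s² + 12.62s + 183.6 = 0, so ω_n = 13.55 rad/s and ζ = 12.62/(2·13.55) = 0.4657.

ζ = 0.466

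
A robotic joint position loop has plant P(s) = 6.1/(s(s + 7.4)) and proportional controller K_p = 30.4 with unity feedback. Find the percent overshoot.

41.2%

Closed-loop characteristic equation: s² + 7.4s + 185.4 = 0, so ω_n = 13.62 rad/s and ζ = 7.4/(2·13.62) = 0.2717.
%OS = 100·exp(−πζ/√(1−ζ²)) = 100·exp(−π·0.2717/√0.9262) = 41.2%.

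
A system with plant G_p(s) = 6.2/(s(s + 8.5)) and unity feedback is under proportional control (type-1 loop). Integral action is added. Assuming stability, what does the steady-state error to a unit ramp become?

0

The integrator raises the loop to type 2, so K_v → ∞ and e_ss to a ramp is zero.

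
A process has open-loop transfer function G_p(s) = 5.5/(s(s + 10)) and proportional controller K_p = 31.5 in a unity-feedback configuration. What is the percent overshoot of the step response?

The closed-loop denominator s² + 10s + 173.2 gives ω_n = √173.2 = 13.16 and ζ = 10/(2ω_n) = 0.3799.
%OS = 100·exp(−πζ/√(1−ζ²)) = 100·exp(−π·0.3799/√0.8557) = 27.5%.

27.5%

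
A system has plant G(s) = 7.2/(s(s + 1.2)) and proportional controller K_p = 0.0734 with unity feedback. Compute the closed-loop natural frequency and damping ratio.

With unity feedback the closed-loop characteristic equation is s² + 1.2s + 0.0734·7.2 = s² + 1.2s + 0.5285 = 0.
So ω_n² = 0.5285 ⇒ ω_n = 0.727 rad/s, and ζ = 1.2/(2ω_n) = 0.825.

ω_n = 0.727 rad/s, ζ = 0.825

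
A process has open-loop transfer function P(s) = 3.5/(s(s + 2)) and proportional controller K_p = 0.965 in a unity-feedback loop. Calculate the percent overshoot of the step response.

13%

From 1 + K_pP(s) = 0: s² + 2s + 3.377 = 0 ⇒ ω_n = 1.838, ζ = 0.5441.
%OS = 100·exp(−πζ/√(1−ζ²)) = 100·exp(−π·0.5441/√0.7039) = 13%.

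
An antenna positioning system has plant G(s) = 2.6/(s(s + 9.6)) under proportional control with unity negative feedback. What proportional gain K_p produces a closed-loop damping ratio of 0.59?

Closed-loop characteristic equation: s² + 9.6s + K_p·2.6 = 0.
So ω_n = √(2.6K_p) and 2ζω_n = 9.6, giving ζ = 9.6/(2√(2.6K_p)).
Setting ζ = 0.59: √(2.6K_p) = 9.6/(2·0.59) = 8.136, so K_p = 66.19/2.6 = 25.5.

K_p = 25.5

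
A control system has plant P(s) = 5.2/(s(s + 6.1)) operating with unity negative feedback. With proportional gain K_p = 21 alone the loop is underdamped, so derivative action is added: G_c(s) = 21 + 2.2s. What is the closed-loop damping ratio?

Forward path: (21 + 2.2s)·5.2/(s(s+6.1)). The closed-loop characteristic equation is s² + (6.1 + 5.2·2.2)s + 5.2·21 = 0.
That is s² + 17.54s + 109.2 = 0, so ω_n = 10.45 rad/s and ζ = 17.54/(2·10.45) = 0.8392.

ζ = 0.839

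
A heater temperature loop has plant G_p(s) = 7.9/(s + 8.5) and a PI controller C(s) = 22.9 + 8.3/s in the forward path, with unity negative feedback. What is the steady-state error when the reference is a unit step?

The open loop C(s)G_p(s) has a pole at the origin (type 1), so the static position error constant is infinite and e_ss = 1/(1+∞) = 0.

0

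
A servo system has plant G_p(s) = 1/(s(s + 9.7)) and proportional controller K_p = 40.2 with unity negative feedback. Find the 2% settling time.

T_s ≈ 0.825 s

Closed-loop characteristic equation: s² + 9.7s + 40.2 = 0, so ω_n = 6.34 rad/s and ζ = 9.7/(2·6.34) = 0.7649.
2% settling time T_s ≈ 4/(ζω_n) = 4/4.85 = 0.825 s.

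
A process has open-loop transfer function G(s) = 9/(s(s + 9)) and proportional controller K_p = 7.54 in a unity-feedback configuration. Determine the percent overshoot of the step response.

Closed-loop characteristic equation: s² + 9s + 67.86 = 0, so ω_n = 8.238 rad/s and ζ = 9/(2·8.238) = 0.5463.
%OS = 100·exp(−πζ/√(1−ζ²)) = 100·exp(−π·0.5463/√0.7016) = 12.9%.

12.9%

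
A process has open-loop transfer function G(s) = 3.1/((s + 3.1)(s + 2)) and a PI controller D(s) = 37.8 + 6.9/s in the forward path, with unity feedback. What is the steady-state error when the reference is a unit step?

The open loop D(s)G(s) has a pole at the origin (type 1), so the static position error constant is infinite and e_ss = 1/(1+∞) = 0.

0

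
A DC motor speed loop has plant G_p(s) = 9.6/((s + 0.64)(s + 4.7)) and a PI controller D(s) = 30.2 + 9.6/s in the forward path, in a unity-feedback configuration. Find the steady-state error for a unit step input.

The open loop D(s)G_p(s) has a pole at the origin (type 1), so the static position error constant is infinite and e_ss = 1/(1+∞) = 0.

0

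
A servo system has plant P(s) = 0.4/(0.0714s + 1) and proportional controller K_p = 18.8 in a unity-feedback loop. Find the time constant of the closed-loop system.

τ = 0.00838 s

Closed loop: T(s) = K_p·P/(1+K_p·P) = 7.52/(0.0714s + 1 + 7.52), with pole at s = −(1 + 7.52)/0.0714 = −119.3.
Closed-loop time constant τ = 1/119.3 = 0.00838 s.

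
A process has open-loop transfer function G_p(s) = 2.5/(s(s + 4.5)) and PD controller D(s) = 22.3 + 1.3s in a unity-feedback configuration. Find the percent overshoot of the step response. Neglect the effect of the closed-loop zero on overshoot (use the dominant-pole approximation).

14.8%

Forward path: (22.3 + 1.3s)·2.5/(s(s+4.5)). The closed-loop characteristic equation is s² + (4.5 + 2.5·1.3)s + 2.5·22.3 = 0.
That is s² + 7.75s + 55.75 = 0, so ω_n = 7.467 rad/s and ζ = 7.75/(2·7.467) = 0.519.
%OS = 100·exp(−πζ/√(1−ζ²)) = 14.8%.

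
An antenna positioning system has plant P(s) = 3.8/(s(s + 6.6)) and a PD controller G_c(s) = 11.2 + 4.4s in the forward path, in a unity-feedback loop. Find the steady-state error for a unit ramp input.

0.155

The loop has one pole at the origin (type 1). Velocity error constant K_v = lim_{s→0} s·G_c(s)P(s) = 11.2·3.8/6.6 = 6.448.
Steady-state error to a unit ramp: e_ss = 1/K_v = 0.155.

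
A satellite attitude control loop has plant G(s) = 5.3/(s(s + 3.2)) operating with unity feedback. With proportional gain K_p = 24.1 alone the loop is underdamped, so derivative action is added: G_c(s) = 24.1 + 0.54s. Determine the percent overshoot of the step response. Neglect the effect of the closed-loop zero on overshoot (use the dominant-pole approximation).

41.7%

Forward path: (24.1 + 0.54s)·5.3/(s(s+3.2)). The closed-loop characteristic equation is s² + (3.2 + 5.3·0.54)s + 5.3·24.1 = 0.
That is s² + 6.062s + 127.7 = 0, so ω_n = 11.3 rad/s and ζ = 6.062/(2·11.3) = 0.2682.
%OS = 100·exp(−πζ/√(1−ζ²)) = 41.7%.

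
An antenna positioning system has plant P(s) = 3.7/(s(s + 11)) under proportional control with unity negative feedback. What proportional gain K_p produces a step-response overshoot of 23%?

From %OS = 100·exp(−πζ/√(1−ζ²)) = 23%, ζ = −ln(0.23)/√(π²+ln²(0.23)) = 0.4237.
Characteristic equation s² + 11s + 3.7K_p = 0 gives ζ = 11/(2√(3.7K_p)).
Setting ζ = 0.4237: √(3.7K_p) = 11/(2·0.4237) = 12.98, so K_p = 168.5/3.7 = 45.5.

K_p = 45.5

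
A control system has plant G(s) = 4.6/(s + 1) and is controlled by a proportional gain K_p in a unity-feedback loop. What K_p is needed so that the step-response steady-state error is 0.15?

K_p = 1.23

Steady-state error for a unit step on this type-0 loop is 1/(1 + K_p·G(0)).
G(0) = 4.6. Require 1/(1 + K_p·4.6) = 0.15, so 1 + 4.6·K_p = 6.667.
K_p = (6.667 − 1)/4.6 = 1.23.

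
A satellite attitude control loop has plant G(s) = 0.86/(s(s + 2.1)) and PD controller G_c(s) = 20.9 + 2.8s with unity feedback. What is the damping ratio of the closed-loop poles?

Forward path: (20.9 + 2.8s)·0.86/(s(s+2.1)). The closed-loop characteristic equation is s² + (2.1 + 0.86·2.8)s + 0.86·20.9 = 0.
That is s² + 4.508s + 17.97 = 0, so ω_n = 4.24 rad/s and ζ = 4.508/(2·4.24) = 0.5317.

ζ = 0.532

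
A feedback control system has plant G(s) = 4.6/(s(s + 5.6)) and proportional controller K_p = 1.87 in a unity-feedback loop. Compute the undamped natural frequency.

ω_n = 2.93 rad/s

1 + K_p·G(s) = 0 gives s² + 5.6s + 8.602 = 0.
So ω_n² = 8.602 ⇒ ω_n = 2.933 rad/s, and ζ = 5.6/(2ω_n) = 0.955.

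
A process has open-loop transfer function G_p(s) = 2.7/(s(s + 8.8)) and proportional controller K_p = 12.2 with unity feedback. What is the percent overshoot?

2.35%

From 1 + K_pG_p(s) = 0: s² + 8.8s + 32.94 = 0 ⇒ ω_n = 5.739, ζ = 0.7666.
%OS = 100·exp(−πζ/√(1−ζ²)) = 100·exp(−π·0.7666/√0.4123) = 2.35%.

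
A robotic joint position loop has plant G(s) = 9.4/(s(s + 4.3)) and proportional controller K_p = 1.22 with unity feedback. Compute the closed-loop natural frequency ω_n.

1 + K_p·G(s) = 0 gives s² + 4.3s + 11.47 = 0.
So ω_n² = 11.47 ⇒ ω_n = 3.386 rad/s, and ζ = 4.3/(2ω_n) = 0.635.

ω_n = 3.39 rad/s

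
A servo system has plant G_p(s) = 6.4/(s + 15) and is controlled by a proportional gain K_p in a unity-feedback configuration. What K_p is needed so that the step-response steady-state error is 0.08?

Steady-state error for a unit step on this type-0 loop is 1/(1 + K_p·G_p(0)).
G_p(0) = 0.4267. Require 1/(1 + K_p·0.4267) = 0.08, so 1 + 0.4267·K_p = 12.5.
K_p = (12.5 − 1)/0.4267 = 27.

K_p = 27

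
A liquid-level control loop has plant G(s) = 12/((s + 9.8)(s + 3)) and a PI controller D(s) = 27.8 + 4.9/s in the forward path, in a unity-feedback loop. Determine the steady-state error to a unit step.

The open loop D(s)G(s) has a pole at the origin (type 1), so the static position error constant is infinite and e_ss = 1/(1+∞) = 0.

0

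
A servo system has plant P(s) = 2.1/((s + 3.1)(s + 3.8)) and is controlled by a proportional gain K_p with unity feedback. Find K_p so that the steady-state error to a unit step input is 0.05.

K_p = 107

The loop is type 0, so e_ss(step) = 1/(1 + K_pos) with K_pos = K_p·P(0).
P(0) = 0.1783. Require 1/(1 + K_p·0.1783) = 0.05, so 1 + 0.1783·K_p = 20.
K_p = (20 − 1)/0.1783 = 107.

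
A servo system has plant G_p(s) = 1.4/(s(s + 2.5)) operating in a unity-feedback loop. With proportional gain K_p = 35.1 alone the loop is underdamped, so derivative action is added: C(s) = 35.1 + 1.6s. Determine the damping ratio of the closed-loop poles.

ζ = 0.338

Forward path: (35.1 + 1.6s)·1.4/(s(s+2.5)). The closed-loop characteristic equation is s² + (2.5 + 1.4·1.6)s + 1.4·35.1 = 0.
That is s² + 4.74s + 49.14 = 0, so ω_n = 7.01 rad/s and ζ = 4.74/(2·7.01) = 0.3381.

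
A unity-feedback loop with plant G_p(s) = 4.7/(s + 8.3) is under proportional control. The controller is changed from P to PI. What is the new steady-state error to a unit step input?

0

Adding integral action puts a pole at s = 0 in the forward path, raising the system type to 1; a type-1 loop has zero steady-state error to a step.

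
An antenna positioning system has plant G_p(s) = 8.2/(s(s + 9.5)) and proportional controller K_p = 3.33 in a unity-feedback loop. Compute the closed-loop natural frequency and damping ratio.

ω_n = 5.23 rad/s, ζ = 0.909

With unity feedback the closed-loop characteristic equation is s² + 9.5s + 3.33·8.2 = s² + 9.5s + 27.31 = 0.
Matching s² + 2ζω_n s + ω_n²: ω_n = √27.31 = 5.226 rad/s and 2ζω_n = 9.5, so ζ = 9.5/(2·5.226) = 0.909.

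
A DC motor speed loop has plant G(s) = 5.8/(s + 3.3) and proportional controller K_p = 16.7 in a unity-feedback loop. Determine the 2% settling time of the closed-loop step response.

Closed-loop transfer function: T(s) = K_p·G(s)/(1 + K_p·G(s)) = 96.86/(s + 3.3 + 96.86) = 96.86/(s + 100.2).
Time constant τ = 1/100.2 = 0.009984 s, so the 2% settling time is about 4τ = 0.0399 s.

T_s ≈ 0.0399 s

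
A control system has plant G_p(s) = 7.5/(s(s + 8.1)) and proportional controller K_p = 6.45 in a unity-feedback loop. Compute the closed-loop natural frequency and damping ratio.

ω_n = 6.96 rad/s, ζ = 0.582

With unity feedback the closed-loop characteristic equation is s² + 8.1s + 6.45·7.5 = s² + 8.1s + 48.38 = 0.
Matching s² + 2ζω_n s + ω_n²: ω_n = √48.38 = 6.955 rad/s and 2ζω_n = 8.1, so ζ = 8.1/(2·6.955) = 0.582.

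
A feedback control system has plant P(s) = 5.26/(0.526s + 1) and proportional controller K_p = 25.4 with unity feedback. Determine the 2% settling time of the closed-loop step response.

Closed loop: T(s) = K_p·P/(1+K_p·P) = 133.6/(0.526s + 1 + 133.6), with pole at s = −(1 + 133.6)/0.526 = −255.9.
τ = 1/255.9 = 0.003908 s, so 2% settling time ≈ 4τ = 0.0156 s.

T_s ≈ 0.0156 s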